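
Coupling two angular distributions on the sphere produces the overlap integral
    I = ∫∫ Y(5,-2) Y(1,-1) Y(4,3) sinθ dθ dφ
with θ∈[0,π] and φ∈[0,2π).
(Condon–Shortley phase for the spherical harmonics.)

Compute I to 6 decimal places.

Rules hold: Σm=0, L=10 even, 4≤4≤6.
N = 11·3·9 = 297
Δ = 2!·8!·0!/11! = 1/495
Racah Σ t=1..1: t=1:−1/576 = -1/576
⇒ 3j(5 1 4; 0 0 0)² = 5/99, sgn -1
Racah Σ t=0..0: t=0:+1/10080 = 1/10080
⇒ 3j(5 1 4; -2 -1 3)² = 1/165, sgn -1
4πI² = N·(3j₀)²·(3jₘ)² = 1/11
I = +1·√(0.0909091/4π) = 0.08505478

0.085055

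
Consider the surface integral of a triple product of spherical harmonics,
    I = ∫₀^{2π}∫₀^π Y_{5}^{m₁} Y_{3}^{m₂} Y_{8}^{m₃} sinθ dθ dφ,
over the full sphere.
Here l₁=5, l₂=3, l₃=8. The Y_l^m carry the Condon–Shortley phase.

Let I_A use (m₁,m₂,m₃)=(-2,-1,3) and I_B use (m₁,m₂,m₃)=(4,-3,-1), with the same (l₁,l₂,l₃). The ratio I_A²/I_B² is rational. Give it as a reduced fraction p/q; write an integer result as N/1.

Same 5,3,8: normalisation and zero-m 3j drop out of the ratio.
A: Δ: 0! 10! 6! / 17! → 1/136136; sum: t=0:+1/1451520 = 1/1451520; 3j²(5 3 8; -2 -1 3) = Δ·Π!·Σ² = 75/3094  (sign -1)
B: Δ: 0! 10! 6! / 17! → 1/136136; sum: t=0:+1/261273600 = 1/261273600; 3j²(5 3 8; 4 -3 -1) = Δ·Π!·Σ² = 1/19448  (sign -1)
I_A²/I_B² = (75/3094)/(1/19448) = 3300/7

3300/7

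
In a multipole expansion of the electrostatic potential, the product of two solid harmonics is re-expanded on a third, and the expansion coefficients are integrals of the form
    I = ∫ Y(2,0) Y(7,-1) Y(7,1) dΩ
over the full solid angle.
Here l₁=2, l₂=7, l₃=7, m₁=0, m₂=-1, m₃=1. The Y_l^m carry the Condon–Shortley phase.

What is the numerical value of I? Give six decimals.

-0.151274

m-sum 0 ✓  L=16 even ✓  5≤7≤9 ✓
Π(2lᵢ+1) = 5×15×15 = 1125
triangle coeff Δ(2,7,7) = 1/185640
Σ_t [0,2]: t=0:+1/2419200 t=1:−1/518400 t=2:+1/2419200 = -1/907200
(3j)²=56/3315 [(2 7 7; 0 0 0)], sign=+1
Σ_t [0,2]: t=0:+1/2073600 t=1:−1/604800 t=2:+1/3870720 = -53/58060800
(3j)²=2809/185640 [(2 7 7; 0 -1 1)], sign=-1
⇒ 4πI² = 14045/48841
I = (-1)√(14045/48841/(4π)) = -0.15127378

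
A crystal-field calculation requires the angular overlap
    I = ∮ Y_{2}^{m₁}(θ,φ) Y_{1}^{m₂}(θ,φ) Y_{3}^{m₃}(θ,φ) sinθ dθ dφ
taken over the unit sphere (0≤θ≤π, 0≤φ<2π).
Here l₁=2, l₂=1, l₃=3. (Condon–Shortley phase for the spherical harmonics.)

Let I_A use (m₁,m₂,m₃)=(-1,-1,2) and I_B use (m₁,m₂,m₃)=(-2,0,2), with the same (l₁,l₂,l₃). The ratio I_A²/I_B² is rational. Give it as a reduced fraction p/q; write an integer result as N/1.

Same 2,1,3: normalisation and zero-m 3j drop out of the ratio.
A: Δ: 0! 4! 2! / 7! → 1/105; sum: t=0:+1/12 = 1/12; 3j²(2 1 3; -1 -1 2) = Δ·Π!·Σ² = 2/21  (sign -1)
B: Δ: 0! 4! 2! / 7! → 1/105; sum: t=0:+1/24 = 1/24; 3j²(2 1 3; -2 0 2) = Δ·Π!·Σ² = 1/21  (sign -1)
I_A²/I_B² = (2/21)/(1/21) = 2/1

2/1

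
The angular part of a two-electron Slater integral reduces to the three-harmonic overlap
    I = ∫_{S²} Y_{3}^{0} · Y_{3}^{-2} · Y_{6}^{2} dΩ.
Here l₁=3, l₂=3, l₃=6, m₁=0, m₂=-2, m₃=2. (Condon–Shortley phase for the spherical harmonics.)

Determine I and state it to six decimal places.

0.177420

m-sum 0 ✓  L=12 even ✓  0≤6≤6 ✓
Π(2lᵢ+1) = 7×7×13 = 637
triangle coeff Δ(3,3,6) = 1/12012
Σ_t [0,0]: t=0:+1/1296 = 1/1296
(3j)²=100/3003 [(3 3 6; 0 0 0)], sign=+1
Σ_t [0,0]: t=0:+1/4320 = 1/4320
(3j)²=8/429 [(3 3 6; 0 -2 2)], sign=+1
⇒ 4πI² = 5600/14157
I = (+1)√(5600/14157/(4π)) = 0.17742036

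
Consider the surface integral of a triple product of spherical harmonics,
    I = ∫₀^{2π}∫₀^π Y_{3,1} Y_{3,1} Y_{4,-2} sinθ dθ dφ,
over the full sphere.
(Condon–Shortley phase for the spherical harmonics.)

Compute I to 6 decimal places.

0.162193

Checks pass: Σm=0; 10 even; l₃=4∈[0,6].
(2·3+1)(2·3+1)(2·4+1) = 441
Δ: 2! 4! 4! / 11! → 1/34650
sum: t=0:+1/72 t=1:−1/16 t=2:+1/72 = -5/144
3j²(3 3 4; 0 0 0) = Δ·Π!·Σ² = 2/77  (sign -1)
sum: t=0:+1/192 t=1:−1/36 t=2:+1/192 = -5/288
3j²(3 3 4; 1 1 -2) = Δ·Π!·Σ² = 20/693  (sign -1)
combine: 4πI² = 441·2/77·20/693 = 40/121
take √, sign +1: I = 0.16219310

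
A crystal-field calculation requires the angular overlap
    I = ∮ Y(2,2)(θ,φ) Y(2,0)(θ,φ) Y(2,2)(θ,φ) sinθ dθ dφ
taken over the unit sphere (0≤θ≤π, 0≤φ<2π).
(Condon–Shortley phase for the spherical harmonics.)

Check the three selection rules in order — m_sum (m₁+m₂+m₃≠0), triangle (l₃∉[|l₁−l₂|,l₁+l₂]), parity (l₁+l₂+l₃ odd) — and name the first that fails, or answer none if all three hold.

m_sum

m₁+m₂+m₃ = 2 + 0 + 2 = 4  ✗
triangle: |2−2|=0 ≤ l₃=2 ≤ 2+2=4
parity: l₁+l₂+l₃ = 6 is even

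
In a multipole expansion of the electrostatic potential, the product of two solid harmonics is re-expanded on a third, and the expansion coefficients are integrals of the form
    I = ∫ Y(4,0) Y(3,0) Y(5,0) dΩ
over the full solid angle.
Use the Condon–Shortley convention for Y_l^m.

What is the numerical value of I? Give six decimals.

m-sum 0 ✓  L=12 even ✓  1≤5≤7 ✓
Π(2lᵢ+1) = 9×7×11 = 693
triangle coeff Δ(4,3,5) = 1/180180
Σ_t [0,2]: t=0:+1/576 t=1:−1/144 t=2:+1/576 = -1/288
(3j)²=20/1001 [(4 3 5; 0 0 0)], sign=+1
(m-triple is (0,0,0) — same symbol as above.)
⇒ 4πI² = 3600/13013
I = (+1)√(3600/13013/(4π)) = 0.14837393

0.148374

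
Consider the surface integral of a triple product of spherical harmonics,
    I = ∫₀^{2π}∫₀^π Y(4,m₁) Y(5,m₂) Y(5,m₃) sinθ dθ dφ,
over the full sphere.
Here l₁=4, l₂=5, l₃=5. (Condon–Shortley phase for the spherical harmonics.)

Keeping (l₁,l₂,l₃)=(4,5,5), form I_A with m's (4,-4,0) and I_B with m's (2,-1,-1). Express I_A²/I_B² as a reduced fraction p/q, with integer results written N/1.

l's match ⇒ only the (l;m) 3-j factors differ between A and B.
A: triangle coeff Δ(4,5,5) = 1/3153150; Σ_t [0,0]: t=0:+1/69120 = 1/69120; (3j)²=2/143 [(4 5 5; 4 -4 0)], sign=-1
B: triangle coeff Δ(4,5,5) = 1/3153150; Σ_t [0,2]: t=0:+1/4608 t=1:−1/1296 t=2:+1/4608 = -7/20736; (3j)²=20/1287 [(4 5 5; 2 -1 -1)], sign=-1
I_A²/I_B² = (2/143)/(20/1287) = 9/10

9/10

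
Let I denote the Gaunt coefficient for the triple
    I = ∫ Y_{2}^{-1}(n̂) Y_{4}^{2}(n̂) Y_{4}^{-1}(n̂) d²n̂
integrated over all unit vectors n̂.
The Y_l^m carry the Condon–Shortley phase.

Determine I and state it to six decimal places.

0.127700

Checks pass: Σm=0; 10 even; l₃=4∈[2,6].
(2·2+1)(2·4+1)(2·4+1) = 405
Δ: 2! 2! 6! / 11! → 1/13860
sum: t=0:+1/192 t=1:−1/36 t=2:+1/192 = -5/288
3j²(2 4 4; 0 0 0) = Δ·Π!·Σ² = 20/693  (sign -1)
sum: t=1:−1/240 t=2:+1/96 = 1/160
3j²(2 4 4; -1 2 -1) = Δ·Π!·Σ² = 27/1540  (sign -1)
combine: 4πI² = 405·20/693·27/1540 = 1215/5929
take √, sign +1: I = 0.12770047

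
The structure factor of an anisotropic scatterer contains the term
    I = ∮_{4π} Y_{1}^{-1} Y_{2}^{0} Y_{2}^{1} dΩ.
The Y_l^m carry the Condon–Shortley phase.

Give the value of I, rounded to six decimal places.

0.000000

Σlᵢ=5 odd — θ-integrand is odd under cosθ→−cosθ; I=0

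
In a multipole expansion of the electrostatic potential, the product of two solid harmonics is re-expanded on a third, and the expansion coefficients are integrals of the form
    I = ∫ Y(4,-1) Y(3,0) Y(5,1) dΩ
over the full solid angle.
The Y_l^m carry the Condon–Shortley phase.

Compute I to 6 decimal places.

-0.115089

Checks pass: Σm=0; 12 even; l₃=5∈[1,7].
(2·4+1)(2·3+1)(2·5+1) = 693
Δ: 2! 6! 4! / 13! → 1/180180
sum: t=0:+1/576 t=1:−1/144 t=2:+1/576 = -1/288
3j²(4 3 5; 0 0 0) = Δ·Π!·Σ² = 20/1001  (sign +1)
sum: t=0:+1/1440 t=1:−1/192 t=2:+1/432 = -19/8640
3j²(4 3 5; -1 0 1) = Δ·Π!·Σ² = 361/30030  (sign -1)
combine: 4πI² = 693·20/1001·361/30030 = 2166/13013
take √, sign -1: I = -0.11508947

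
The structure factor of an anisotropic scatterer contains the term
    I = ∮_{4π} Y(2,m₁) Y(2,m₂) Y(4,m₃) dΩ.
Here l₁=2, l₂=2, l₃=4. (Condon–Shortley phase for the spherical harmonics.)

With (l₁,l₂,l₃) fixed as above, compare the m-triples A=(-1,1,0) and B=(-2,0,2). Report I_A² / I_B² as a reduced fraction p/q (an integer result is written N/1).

l's match ⇒ only the (l;m) 3-j factors differ between A and B.
A: triangle coeff Δ(2,2,4) = 1/630; Σ_t [0,0]: t=0:+1/36 = 1/36; (3j)²=8/315 [(2 2 4; -1 1 0)], sign=+1
B: triangle coeff Δ(2,2,4) = 1/630; Σ_t [0,0]: t=0:+1/96 = 1/96; (3j)²=1/42 [(2 2 4; -2 0 2)], sign=+1
I_A²/I_B² = (8/315)/(1/42) = 16/15

16/15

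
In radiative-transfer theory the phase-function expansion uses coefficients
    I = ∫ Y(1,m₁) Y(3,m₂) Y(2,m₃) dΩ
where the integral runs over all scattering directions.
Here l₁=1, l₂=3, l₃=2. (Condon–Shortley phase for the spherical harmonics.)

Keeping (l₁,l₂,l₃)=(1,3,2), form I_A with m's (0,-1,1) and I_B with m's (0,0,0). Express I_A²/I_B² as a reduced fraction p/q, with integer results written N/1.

Shared (l₁,l₂,l₃)=(1,3,2): N and (l;000)² cancel in I_A²/I_B².
A: Δ = 2!·0!·4!/7! = 1/105; Racah Σ t=1..1: t=1:−1/6 = -1/6; ⇒ 3j(1 3 2; 0 -1 1)² = 8/105, sgn +1
B: Δ = 2!·0!·4!/7! = 1/105; Racah Σ t=1..1: t=1:−1/4 = -1/4; ⇒ 3j(1 3 2; 0 0 0)² = 3/35, sgn -1
I_A²/I_B² = (8/105)/(3/35) = 8/9

8/9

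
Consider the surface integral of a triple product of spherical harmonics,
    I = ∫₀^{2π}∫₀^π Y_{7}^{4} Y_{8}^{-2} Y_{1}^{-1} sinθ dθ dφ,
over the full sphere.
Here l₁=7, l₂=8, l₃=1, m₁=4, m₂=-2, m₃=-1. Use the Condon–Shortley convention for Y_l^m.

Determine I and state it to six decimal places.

m-sum = 4 − 2 − 1 = 1 ≠ 0 ⇒ I = 0

0.000000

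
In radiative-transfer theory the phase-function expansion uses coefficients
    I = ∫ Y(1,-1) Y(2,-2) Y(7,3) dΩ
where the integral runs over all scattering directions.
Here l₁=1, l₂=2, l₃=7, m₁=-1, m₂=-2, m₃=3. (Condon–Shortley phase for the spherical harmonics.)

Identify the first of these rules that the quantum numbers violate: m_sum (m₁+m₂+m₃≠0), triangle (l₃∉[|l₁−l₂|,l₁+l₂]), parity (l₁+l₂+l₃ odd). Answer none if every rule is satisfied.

triangle

Σmᵢ = 0  ✓
l₃∈[|l₁−l₂|,l₁+l₂]=[1,3], have l₃=7  ✗
Σlᵢ = 10 ⇒ even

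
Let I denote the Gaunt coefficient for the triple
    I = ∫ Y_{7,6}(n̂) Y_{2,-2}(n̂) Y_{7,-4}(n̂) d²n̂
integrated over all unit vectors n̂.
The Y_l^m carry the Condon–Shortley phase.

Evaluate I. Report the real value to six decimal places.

-0.106948

Rules hold: Σm=0, L=16 even, 5≤7≤9.
N = 15·5·15 = 1125
Δ = 2!·12!·2!/17! = 1/185640
Racah Σ t=0..2: t=0:+1/2419200 t=1:−1/518400 t=2:+1/2419200 = -1/907200
⇒ 3j(7 2 7; 0 0 0)² = 56/3315, sgn +1
Racah Σ t=0..0: t=0:+1/159667200 = 1/159667200
⇒ 3j(7 2 7; 6 -2 -4)² = 9/1190, sgn -1
4πI² = N·(3j₀)²·(3jₘ)² = 540/3757
I = -1·√(0.143732/4π) = -0.10694768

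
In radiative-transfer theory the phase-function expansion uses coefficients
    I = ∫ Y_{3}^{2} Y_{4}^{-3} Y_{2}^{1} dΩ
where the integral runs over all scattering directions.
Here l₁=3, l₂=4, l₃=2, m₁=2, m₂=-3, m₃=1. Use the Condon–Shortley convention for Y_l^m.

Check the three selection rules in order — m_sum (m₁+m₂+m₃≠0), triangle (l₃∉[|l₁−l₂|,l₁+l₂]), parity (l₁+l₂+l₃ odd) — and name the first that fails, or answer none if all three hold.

Σmᵢ = 0  ✓
l₃∈[|l₁−l₂|,l₁+l₂]=[1,7], have l₃=2  ✓
Σlᵢ = 9 ⇒ odd  ✗

parity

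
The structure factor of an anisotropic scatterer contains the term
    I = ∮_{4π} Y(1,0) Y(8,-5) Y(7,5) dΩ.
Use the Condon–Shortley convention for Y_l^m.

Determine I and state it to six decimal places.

-0.191081

m-sum 0 ✓  L=16 even ✓  7≤7≤9 ✓
Π(2lᵢ+1) = 3×17×15 = 765
triangle coeff Δ(1,8,7) = 1/2040
Σ_t [1,1]: t=1:−1/25401600 = -1/25401600
(3j)²=8/255 [(1 8 7; 0 0 0)], sign=+1
Σ_t [1,1]: t=1:−1/958003200 = -1/958003200
(3j)²=13/680 [(1 8 7; 0 -5 5)], sign=-1
⇒ 4πI² = 39/85
I = (-1)√(39/85/(4π)) = -0.19108118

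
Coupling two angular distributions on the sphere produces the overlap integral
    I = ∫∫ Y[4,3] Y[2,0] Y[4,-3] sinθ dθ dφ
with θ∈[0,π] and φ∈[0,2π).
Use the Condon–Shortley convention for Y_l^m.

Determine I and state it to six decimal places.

0.057344

Rules hold: Σm=0, L=10 even, 2≤4≤6.
N = 9·5·9 = 405
Δ = 2!·6!·2!/11! = 1/13860
Racah Σ t=0..2: t=0:+1/192 t=1:−1/36 t=2:+1/192 = -5/288
⇒ 3j(4 2 4; 0 0 0)² = 20/693, sgn -1
Racah Σ t=0..1: t=0:+1/480 t=1:−1/720 = 1/1440
⇒ 3j(4 2 4; 3 0 -3)² = 7/1980, sgn -1
4πI² = N·(3j₀)²·(3jₘ)² = 5/121
I = +1·√(0.0413223/4π) = 0.05734392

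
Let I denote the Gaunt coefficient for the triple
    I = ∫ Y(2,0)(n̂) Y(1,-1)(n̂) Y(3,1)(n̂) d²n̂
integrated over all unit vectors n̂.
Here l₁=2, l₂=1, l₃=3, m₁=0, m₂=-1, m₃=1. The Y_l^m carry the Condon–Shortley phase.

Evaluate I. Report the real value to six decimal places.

Rules hold: Σm=0, L=6 even, 1≤3≤3.
N = 5·3·7 = 105
Δ = 0!·4!·2!/7! = 1/105
Racah Σ t=0..0: t=0:+1/4 = 1/4
⇒ 3j(2 1 3; 0 0 0)² = 3/35, sgn -1
Racah Σ t=0..0: t=0:+1/8 = 1/8
⇒ 3j(2 1 3; 0 -1 1)² = 2/35, sgn +1
4πI² = N·(3j₀)²·(3jₘ)² = 18/35
I = -1·√(0.514286/4π) = -0.20230066

-0.202301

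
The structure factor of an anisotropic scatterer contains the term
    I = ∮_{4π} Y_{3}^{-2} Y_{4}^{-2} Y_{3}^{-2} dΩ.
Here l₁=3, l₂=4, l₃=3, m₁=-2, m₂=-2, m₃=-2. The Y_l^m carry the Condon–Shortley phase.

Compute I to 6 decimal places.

Σmᵢ = -6 ≠ 0, so the φ-integral vanishes; I = 0

0.000000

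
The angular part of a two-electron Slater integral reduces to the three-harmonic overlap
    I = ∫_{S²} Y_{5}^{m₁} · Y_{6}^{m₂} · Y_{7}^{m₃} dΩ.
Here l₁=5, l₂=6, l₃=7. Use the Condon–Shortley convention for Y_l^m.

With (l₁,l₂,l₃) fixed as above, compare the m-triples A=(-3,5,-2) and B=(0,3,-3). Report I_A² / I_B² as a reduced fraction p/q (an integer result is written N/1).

l's match ⇒ only the (l;m) 3-j factors differ between A and B.
A: triangle coeff Δ(5,6,7) = 1/174594420; Σ_t [3,4]: t=3:−1/29030400 t=4:+1/5806080 = 1/7257600; (3j)²=64/4199 [(5 6 7; -3 5 -2)], sign=-1
B: triangle coeff Δ(5,6,7) = 1/174594420; Σ_t [1,4]: t=1:−1/11612160 t=2:+1/725760 t=3:−1/414720 t=4:+1/2073600 = -37/58060800; (3j)²=4107/646646 [(5 6 7; 0 3 -3)], sign=-1
I_A²/I_B² = (64/4199)/(4107/646646) = 9856/4107

9856/4107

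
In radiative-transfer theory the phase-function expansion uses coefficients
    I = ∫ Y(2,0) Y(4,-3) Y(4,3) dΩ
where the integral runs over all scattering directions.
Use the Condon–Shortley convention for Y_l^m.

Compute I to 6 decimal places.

Checks pass: Σm=0; 10 even; l₃=4∈[2,6].
(2·2+1)(2·4+1)(2·4+1) = 405
Δ: 2! 2! 6! / 11! → 1/13860
sum: t=0:+1/192 t=1:−1/36 t=2:+1/192 = -5/288
3j²(2 4 4; 0 0 0) = Δ·Π!·Σ² = 20/693  (sign -1)
sum: t=0:+1/480 t=1:−1/720 = 1/1440
3j²(2 4 4; 0 -3 3) = Δ·Π!·Σ² = 7/1980  (sign -1)
combine: 4πI² = 405·20/693·7/1980 = 5/121
take √, sign +1: I = 0.05734392

0.057344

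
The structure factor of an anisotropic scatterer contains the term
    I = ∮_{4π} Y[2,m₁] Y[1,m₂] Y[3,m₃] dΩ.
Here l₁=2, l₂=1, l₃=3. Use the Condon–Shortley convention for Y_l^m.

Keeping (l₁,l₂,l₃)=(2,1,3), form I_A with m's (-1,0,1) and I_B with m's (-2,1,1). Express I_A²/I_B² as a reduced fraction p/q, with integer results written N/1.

Same 2,1,3: normalisation and zero-m 3j drop out of the ratio.
A: Δ: 0! 4! 2! / 7! → 1/105; sum: t=0:+1/6 = 1/6; 3j²(2 1 3; -1 0 1) = Δ·Π!·Σ² = 8/105  (sign +1)
B: Δ: 0! 4! 2! / 7! → 1/105; sum: t=0:+1/48 = 1/48; 3j²(2 1 3; -2 1 1) = Δ·Π!·Σ² = 1/105  (sign +1)
I_A²/I_B² = (8/105)/(1/105) = 8/1

8/1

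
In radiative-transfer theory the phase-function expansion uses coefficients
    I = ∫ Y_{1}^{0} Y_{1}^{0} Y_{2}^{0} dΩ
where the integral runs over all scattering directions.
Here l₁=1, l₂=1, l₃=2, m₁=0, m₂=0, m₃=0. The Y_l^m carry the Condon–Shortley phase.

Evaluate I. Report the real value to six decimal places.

Rules hold: Σm=0, L=4 even, 0≤2≤2.
N = 3·3·5 = 45
Δ = 0!·2!·2!/5! = 1/30
Racah Σ t=0..0: t=0:+1/1 = 1/1
⇒ 3j(1 1 2; 0 0 0)² = 2/15, sgn +1
(m-triple is (0,0,0) — same symbol as above.)
4πI² = N·(3j₀)²·(3jₘ)² = 4/5
I = +1·√(0.8/4π) = 0.25231325

0.252313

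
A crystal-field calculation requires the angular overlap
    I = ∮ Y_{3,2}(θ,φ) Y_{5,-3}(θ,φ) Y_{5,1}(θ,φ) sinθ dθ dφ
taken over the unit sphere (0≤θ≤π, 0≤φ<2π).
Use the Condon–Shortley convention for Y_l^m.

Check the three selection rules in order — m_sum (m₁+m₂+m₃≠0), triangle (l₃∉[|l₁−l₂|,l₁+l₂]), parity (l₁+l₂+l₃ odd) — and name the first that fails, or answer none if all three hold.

parity

m₁+m₂+m₃ = 2 − 3 + 1 = 0  ✓
triangle: |3−5|=2 ≤ l₃=5 ≤ 3+5=8  ✓
parity: l₁+l₂+l₃ = 13 is odd  ✗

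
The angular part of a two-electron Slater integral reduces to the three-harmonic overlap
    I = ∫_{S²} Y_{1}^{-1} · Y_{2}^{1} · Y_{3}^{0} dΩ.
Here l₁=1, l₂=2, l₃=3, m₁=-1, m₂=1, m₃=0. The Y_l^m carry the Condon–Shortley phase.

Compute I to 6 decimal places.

m-sum 0 ✓  L=6 even ✓  1≤3≤3 ✓
Π(2lᵢ+1) = 3×5×7 = 105
triangle coeff Δ(1,2,3) = 1/105
Σ_t [0,0]: t=0:+1/4 = 1/4
(3j)²=3/35 [(1 2 3; 0 0 0)], sign=-1
Σ_t [0,0]: t=0:+1/12 = 1/12
(3j)²=1/35 [(1 2 3; -1 1 0)], sign=-1
⇒ 4πI² = 9/35
I = (+1)√(9/35/(4π)) = 0.14304817

0.143048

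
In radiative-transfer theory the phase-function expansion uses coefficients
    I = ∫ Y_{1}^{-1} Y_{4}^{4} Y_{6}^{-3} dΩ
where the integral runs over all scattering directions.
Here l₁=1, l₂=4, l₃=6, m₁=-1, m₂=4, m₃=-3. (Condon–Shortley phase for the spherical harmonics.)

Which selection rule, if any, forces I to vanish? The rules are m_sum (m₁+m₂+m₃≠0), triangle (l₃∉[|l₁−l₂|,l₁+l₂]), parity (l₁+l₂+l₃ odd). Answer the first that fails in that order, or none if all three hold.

triangle

Σmᵢ = 0  ✓
l₃∈[|l₁−l₂|,l₁+l₂]=[3,5], have l₃=6  ✗
Σlᵢ = 11 ⇒ odd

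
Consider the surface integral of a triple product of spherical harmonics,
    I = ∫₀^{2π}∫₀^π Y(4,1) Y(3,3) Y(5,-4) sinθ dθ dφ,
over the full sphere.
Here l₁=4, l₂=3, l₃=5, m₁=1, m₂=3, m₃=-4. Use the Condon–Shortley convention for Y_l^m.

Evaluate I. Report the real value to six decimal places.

-0.186208

Checks pass: Σm=0; 12 even; l₃=5∈[1,7].
(2·4+1)(2·3+1)(2·5+1) = 693
Δ: 2! 6! 4! / 13! → 1/180180
sum: t=0:+1/576 t=1:−1/144 t=2:+1/576 = -1/288
3j²(4 3 5; 0 0 0) = Δ·Π!·Σ² = 20/1001  (sign +1)
sum: t=2:+1/5760 = 1/5760
3j²(4 3 5; 1 3 -4) = Δ·Π!·Σ² = 9/286  (sign -1)
combine: 4πI² = 693·20/1001·9/286 = 810/1859
take √, sign -1: I = -0.18620781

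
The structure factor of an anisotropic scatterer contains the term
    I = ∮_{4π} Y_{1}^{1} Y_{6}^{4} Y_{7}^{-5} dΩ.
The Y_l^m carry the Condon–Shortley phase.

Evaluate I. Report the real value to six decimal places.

-0.284256

Rules hold: Σm=0, L=14 even, 5≤7≤7.
N = 3·13·15 = 585
Δ = 0!·2!·12!/15! = 1/1365
Racah Σ t=0..0: t=0:+1/518400 = 1/518400
⇒ 3j(1 6 7; 0 0 0)² = 7/195, sgn -1
Racah Σ t=0..0: t=0:+1/14515200 = 1/14515200
⇒ 3j(1 6 7; 1 4 -5)² = 22/455, sgn +1
4πI² = N·(3j₀)²·(3jₘ)² = 66/65
I = -1·√(1.01538/4π) = -0.28425647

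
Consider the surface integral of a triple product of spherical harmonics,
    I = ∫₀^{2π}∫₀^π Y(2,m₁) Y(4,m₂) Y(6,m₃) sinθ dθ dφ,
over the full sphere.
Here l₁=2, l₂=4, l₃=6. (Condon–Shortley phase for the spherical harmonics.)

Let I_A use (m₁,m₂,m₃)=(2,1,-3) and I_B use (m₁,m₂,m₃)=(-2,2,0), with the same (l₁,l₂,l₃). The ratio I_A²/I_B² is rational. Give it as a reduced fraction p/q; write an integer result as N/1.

42/5

Same 2,4,6: normalisation and zero-m 3j drop out of the ratio.
A: Δ: 0! 4! 8! / 13! → 1/6435; sum: t=0:+1/17280 = 1/17280; 3j²(2 4 6; 2 1 -3) = Δ·Π!·Σ² = 14/715  (sign -1)
B: Δ: 0! 4! 8! / 13! → 1/6435; sum: t=0:+1/34560 = 1/34560; 3j²(2 4 6; -2 2 0) = Δ·Π!·Σ² = 1/429  (sign +1)
I_A²/I_B² = (14/715)/(1/429) = 42/5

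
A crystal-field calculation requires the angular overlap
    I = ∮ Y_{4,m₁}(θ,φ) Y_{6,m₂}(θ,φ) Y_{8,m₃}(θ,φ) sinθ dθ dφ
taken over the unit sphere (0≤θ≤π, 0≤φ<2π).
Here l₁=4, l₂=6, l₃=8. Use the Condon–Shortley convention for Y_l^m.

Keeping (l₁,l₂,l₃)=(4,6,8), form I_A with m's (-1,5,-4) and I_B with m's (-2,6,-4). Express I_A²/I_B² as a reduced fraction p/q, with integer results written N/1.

289/54

l's match ⇒ only the (l;m) 3-j factors differ between A and B.
A: triangle coeff Δ(4,6,8) = 1/23279256; Σ_t [1,2]: t=1:−1/174182400 t=2:+1/26127360 = 17/522547200; (3j)²=935/62244 [(4 6 8; -1 5 -4)], sign=+1
B: triangle coeff Δ(4,6,8) = 1/23279256; Σ_t [2,2]: t=2:+1/348364800 = 1/348364800; (3j)²=165/58786 [(4 6 8; -2 6 -4)], sign=+1
I_A²/I_B² = (935/62244)/(165/58786) = 289/54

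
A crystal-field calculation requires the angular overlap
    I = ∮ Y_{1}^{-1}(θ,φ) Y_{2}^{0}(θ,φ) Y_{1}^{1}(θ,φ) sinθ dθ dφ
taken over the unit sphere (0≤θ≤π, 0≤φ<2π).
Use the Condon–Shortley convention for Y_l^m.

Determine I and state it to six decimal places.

0.126157

m-sum 0 ✓  L=4 even ✓  1≤1≤3 ✓
Π(2lᵢ+1) = 3×5×3 = 45
triangle coeff Δ(1,2,1) = 1/30
Σ_t [1,1]: t=1:−1/1 = -1/1
(3j)²=2/15 [(1 2 1; 0 0 0)], sign=+1
Σ_t [2,2]: t=2:+1/4 = 1/4
(3j)²=1/30 [(1 2 1; -1 0 1)], sign=+1
⇒ 4πI² = 1/5
I = (+1)√(1/5/(4π)) = 0.12615663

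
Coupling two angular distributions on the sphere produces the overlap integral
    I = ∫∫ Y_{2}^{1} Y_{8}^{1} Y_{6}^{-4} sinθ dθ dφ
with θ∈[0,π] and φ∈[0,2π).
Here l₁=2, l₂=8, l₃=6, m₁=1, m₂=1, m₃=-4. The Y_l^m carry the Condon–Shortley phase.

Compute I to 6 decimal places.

0.000000

m-sum = 1 + 1 − 4 = -2 ≠ 0 ⇒ I = 0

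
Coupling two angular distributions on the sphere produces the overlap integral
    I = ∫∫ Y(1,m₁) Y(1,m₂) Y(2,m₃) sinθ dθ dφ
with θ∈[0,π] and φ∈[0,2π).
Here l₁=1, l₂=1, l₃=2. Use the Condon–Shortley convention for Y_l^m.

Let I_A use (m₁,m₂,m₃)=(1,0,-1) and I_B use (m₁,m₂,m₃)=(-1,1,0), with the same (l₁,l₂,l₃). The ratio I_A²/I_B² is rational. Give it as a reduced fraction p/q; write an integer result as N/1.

Shared (l₁,l₂,l₃)=(1,1,2): N and (l;000)² cancel in I_A²/I_B².
A: Δ = 0!·2!·2!/5! = 1/30; Racah Σ t=0..0: t=0:+1/2 = 1/2; ⇒ 3j(1 1 2; 1 0 -1)² = 1/10, sgn -1
B: Δ = 0!·2!·2!/5! = 1/30; Racah Σ t=0..0: t=0:+1/4 = 1/4; ⇒ 3j(1 1 2; -1 1 0)² = 1/30, sgn +1
I_A²/I_B² = (1/10)/(1/30) = 3/1

3/1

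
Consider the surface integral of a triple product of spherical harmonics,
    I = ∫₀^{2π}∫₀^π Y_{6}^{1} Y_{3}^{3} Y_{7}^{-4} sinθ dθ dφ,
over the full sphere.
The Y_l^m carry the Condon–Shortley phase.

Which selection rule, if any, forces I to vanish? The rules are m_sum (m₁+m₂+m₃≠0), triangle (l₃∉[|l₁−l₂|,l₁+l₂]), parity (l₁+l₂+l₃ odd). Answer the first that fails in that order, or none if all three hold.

m₁+m₂+m₃ = 1 + 3 − 4 = 0  ✓
triangle: |6−3|=3 ≤ l₃=7 ≤ 6+3=9  ✓
parity: l₁+l₂+l₃ = 16 is even  ✓

none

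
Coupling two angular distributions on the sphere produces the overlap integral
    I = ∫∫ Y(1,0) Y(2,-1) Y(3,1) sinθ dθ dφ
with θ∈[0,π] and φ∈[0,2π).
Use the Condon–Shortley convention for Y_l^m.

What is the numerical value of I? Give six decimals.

Checks pass: Σm=0; 6 even; l₃=3∈[1,3].
(2·1+1)(2·2+1)(2·3+1) = 105
Δ: 0! 2! 4! / 7! → 1/105
sum: t=0:+1/4 = 1/4
3j²(1 2 3; 0 0 0) = Δ·Π!·Σ² = 3/35  (sign -1)
sum: t=0:+1/6 = 1/6
3j²(1 2 3; 0 -1 1) = Δ·Π!·Σ² = 8/105  (sign +1)
combine: 4πI² = 105·3/35·8/105 = 24/35
take √, sign -1: I = -0.23359668

-0.233597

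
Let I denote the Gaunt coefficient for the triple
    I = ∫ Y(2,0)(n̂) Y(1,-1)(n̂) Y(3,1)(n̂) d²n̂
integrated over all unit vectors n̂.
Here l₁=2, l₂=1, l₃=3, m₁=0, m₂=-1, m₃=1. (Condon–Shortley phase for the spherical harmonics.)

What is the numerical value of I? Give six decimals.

m-sum 0 ✓  L=6 even ✓  1≤3≤3 ✓
Π(2lᵢ+1) = 5×3×7 = 105
triangle coeff Δ(2,1,3) = 1/105
Σ_t [0,0]: t=0:+1/4 = 1/4
(3j)²=3/35 [(2 1 3; 0 0 0)], sign=-1
Σ_t [0,0]: t=0:+1/8 = 1/8
(3j)²=2/35 [(2 1 3; 0 -1 1)], sign=+1
⇒ 4πI² = 18/35
I = (-1)√(18/35/(4π)) = -0.20230066

-0.202301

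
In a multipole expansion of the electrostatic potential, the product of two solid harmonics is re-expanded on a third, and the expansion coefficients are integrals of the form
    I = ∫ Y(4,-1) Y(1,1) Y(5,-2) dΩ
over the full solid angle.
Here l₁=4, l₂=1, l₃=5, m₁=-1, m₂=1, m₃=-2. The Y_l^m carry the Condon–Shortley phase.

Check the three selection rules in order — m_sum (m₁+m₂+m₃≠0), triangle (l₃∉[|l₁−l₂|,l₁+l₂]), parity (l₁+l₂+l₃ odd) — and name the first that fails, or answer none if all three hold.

azimuthal sum: -1 + 1 − 2 = -2  ✗
3 ≤ 5 ≤ 5 (triangle on l)
L = 4 + 1 + 5 = 10 (even)

m_sum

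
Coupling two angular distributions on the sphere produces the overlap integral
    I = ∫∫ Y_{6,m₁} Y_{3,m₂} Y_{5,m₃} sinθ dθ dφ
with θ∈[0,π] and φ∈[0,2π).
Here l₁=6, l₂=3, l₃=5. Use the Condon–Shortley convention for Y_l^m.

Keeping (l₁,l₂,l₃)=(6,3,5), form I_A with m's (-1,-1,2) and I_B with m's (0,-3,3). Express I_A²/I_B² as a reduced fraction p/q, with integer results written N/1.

l's match ⇒ only the (l;m) 3-j factors differ between A and B.
A: triangle coeff Δ(6,3,5) = 1/675675; Σ_t [0,2]: t=0:+1/241920 t=1:−1/8640 t=2:+1/5760 = 1/16128; (3j)²=5/1001 [(6 3 5; -1 -1 2)], sign=-1
B: triangle coeff Δ(6,3,5) = 1/675675; Σ_t [0,0]: t=0:+1/69120 = 1/69120; (3j)²=4/429 [(6 3 5; 0 -3 3)], sign=+1
I_A²/I_B² = (5/1001)/(4/429) = 15/28

15/28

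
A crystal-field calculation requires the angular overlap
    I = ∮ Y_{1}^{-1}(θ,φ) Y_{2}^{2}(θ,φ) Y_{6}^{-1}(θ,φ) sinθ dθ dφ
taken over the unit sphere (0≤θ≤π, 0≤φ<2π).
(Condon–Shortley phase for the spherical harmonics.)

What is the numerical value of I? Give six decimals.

0.000000

triangle: need 1≤l₃≤3, have 6; I=0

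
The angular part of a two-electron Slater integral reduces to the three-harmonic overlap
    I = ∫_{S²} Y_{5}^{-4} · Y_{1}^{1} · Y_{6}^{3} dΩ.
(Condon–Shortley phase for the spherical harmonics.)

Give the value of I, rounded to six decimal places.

-0.070770

m-sum 0 ✓  L=12 even ✓  4≤6≤6 ✓
Π(2lᵢ+1) = 11×3×13 = 429
triangle coeff Δ(5,1,6) = 1/858
Σ_t [0,0]: t=0:+1/14400 = 1/14400
(3j)²=6/143 [(5 1 6; 0 0 0)], sign=+1
Σ_t [0,0]: t=0:+1/725760 = 1/725760
(3j)²=1/286 [(5 1 6; -4 1 3)], sign=-1
⇒ 4πI² = 9/143
I = (-1)√(9/143/(4π)) = -0.07076985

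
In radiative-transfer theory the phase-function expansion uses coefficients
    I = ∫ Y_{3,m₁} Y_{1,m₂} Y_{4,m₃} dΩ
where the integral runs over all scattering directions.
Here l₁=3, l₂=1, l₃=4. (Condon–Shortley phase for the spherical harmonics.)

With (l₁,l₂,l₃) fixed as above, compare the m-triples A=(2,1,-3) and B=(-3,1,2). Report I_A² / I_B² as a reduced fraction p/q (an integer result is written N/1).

21/1

Shared (l₁,l₂,l₃)=(3,1,4): N and (l;000)² cancel in I_A²/I_B².
A: Δ = 0!·6!·2!/9! = 1/252; Racah Σ t=0..0: t=0:+1/240 = 1/240; ⇒ 3j(3 1 4; 2 1 -3)² = 1/12, sgn -1
B: Δ = 0!·6!·2!/9! = 1/252; Racah Σ t=0..0: t=0:+1/1440 = 1/1440; ⇒ 3j(3 1 4; -3 1 2)² = 1/252, sgn +1
I_A²/I_B² = (1/12)/(1/252) = 21/1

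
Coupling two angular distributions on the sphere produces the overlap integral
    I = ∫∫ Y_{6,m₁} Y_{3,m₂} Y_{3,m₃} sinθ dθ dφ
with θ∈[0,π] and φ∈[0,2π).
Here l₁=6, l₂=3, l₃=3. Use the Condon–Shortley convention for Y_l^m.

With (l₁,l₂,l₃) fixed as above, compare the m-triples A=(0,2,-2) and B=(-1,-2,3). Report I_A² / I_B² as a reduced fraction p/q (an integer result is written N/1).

Same 6,3,3: normalisation and zero-m 3j drop out of the ratio.
A: Δ: 6! 6! 0! / 13! → 1/12012; sum: t=5:−1/14400 = -1/14400; 3j²(6 3 3; 0 2 -2) = Δ·Π!·Σ² = 3/1001  (sign +1)
B: Δ: 6! 6! 0! / 13! → 1/12012; sum: t=1:−1/86400 = -1/86400; 3j²(6 3 3; -1 -2 3) = Δ·Π!·Σ² = 1/1716  (sign -1)
I_A²/I_B² = (3/1001)/(1/1716) = 36/7

36/7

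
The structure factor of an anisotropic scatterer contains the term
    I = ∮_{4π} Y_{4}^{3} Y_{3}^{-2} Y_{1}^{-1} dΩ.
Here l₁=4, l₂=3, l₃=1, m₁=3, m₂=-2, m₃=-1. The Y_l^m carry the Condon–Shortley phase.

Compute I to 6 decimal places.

-0.282095

Rules hold: Σm=0, L=8 even, 1≤1≤7.
N = 9·7·3 = 189
Δ = 6!·2!·0!/9! = 1/252
Racah Σ t=3..3: t=3:−1/36 = -1/36
⇒ 3j(4 3 1; 0 0 0)² = 4/63, sgn +1
Racah Σ t=1..1: t=1:−1/240 = -1/240
⇒ 3j(4 3 1; 3 -2 -1)² = 1/12, sgn -1
4πI² = N·(3j₀)²·(3jₘ)² = 1/1
I = -1·√(1/4π) = -0.28209479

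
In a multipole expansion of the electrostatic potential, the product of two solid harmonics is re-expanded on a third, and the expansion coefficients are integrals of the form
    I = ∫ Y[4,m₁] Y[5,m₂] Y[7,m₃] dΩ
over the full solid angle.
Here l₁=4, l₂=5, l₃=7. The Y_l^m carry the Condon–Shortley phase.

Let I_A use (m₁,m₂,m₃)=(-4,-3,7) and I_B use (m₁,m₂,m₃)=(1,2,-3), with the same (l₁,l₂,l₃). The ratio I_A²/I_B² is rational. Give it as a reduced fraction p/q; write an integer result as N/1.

7007/5547

Shared (l₁,l₂,l₃)=(4,5,7): N and (l;000)² cancel in I_A²/I_B².
A: Δ = 2!·6!·8!/17! = 1/6126120; Racah Σ t=2..2: t=2:+1/58060800 = 1/58060800; ⇒ 3j(4 5 7; -4 -3 7)² = 7/510, sgn +1
B: Δ = 2!·6!·8!/17! = 1/6126120; Racah Σ t=0..2: t=0:+1/362880 t=1:−1/69120 t=2:+1/172800 = -43/7257600; ⇒ 3j(4 5 7; 1 2 -3)² = 1849/170170, sgn -1
I_A²/I_B² = (7/510)/(1849/170170) = 7007/5547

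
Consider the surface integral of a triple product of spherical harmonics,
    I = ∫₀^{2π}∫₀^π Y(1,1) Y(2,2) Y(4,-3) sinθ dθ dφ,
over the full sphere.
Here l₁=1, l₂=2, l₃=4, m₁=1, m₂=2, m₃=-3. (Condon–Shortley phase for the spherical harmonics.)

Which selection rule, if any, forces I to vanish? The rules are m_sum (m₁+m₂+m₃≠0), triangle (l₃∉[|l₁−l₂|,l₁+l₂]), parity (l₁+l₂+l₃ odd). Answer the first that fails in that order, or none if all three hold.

triangle

azimuthal sum: 1 + 2 − 3 = 0  ✓
1 ≤ 4 ≤ 3 (triangle on l)  ✗
L = 1 + 2 + 4 = 7 (odd)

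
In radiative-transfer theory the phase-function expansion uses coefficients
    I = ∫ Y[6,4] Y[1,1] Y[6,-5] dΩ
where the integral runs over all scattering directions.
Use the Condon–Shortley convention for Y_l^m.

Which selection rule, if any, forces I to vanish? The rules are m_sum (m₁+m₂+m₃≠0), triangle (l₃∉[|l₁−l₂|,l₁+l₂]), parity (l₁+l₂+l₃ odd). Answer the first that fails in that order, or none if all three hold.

parity

Σmᵢ = 0  ✓
l₃∈[|l₁−l₂|,l₁+l₂]=[5,7], have l₃=6  ✓
Σlᵢ = 13 ⇒ odd  ✗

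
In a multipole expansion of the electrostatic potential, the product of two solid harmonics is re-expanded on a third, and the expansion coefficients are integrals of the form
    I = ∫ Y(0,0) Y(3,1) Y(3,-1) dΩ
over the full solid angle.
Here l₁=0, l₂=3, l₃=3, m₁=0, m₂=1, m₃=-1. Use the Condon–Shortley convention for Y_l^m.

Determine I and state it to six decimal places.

-0.282095

m-sum 0 ✓  L=6 even ✓  3≤3≤3 ✓
Π(2lᵢ+1) = 1×7×7 = 49
triangle coeff Δ(0,3,3) = 1/7
Σ_t [0,0]: t=0:+1/36 = 1/36
(3j)²=1/7 [(0 3 3; 0 0 0)], sign=-1
Σ_t [0,0]: t=0:+1/48 = 1/48
(3j)²=1/7 [(0 3 3; 0 1 -1)], sign=+1
⇒ 4πI² = 1/1
I = (-1)√(1/1/(4π)) = -0.28209479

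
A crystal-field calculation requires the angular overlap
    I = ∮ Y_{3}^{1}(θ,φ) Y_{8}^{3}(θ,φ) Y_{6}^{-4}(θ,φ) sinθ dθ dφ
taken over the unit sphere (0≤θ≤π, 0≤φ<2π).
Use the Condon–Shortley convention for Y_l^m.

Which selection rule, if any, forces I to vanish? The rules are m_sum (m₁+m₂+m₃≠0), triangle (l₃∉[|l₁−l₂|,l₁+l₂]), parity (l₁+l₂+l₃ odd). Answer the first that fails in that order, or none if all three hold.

parity

Σmᵢ = 0  ✓
l₃∈[|l₁−l₂|,l₁+l₂]=[5,11], have l₃=6  ✓
Σlᵢ = 17 ⇒ odd  ✗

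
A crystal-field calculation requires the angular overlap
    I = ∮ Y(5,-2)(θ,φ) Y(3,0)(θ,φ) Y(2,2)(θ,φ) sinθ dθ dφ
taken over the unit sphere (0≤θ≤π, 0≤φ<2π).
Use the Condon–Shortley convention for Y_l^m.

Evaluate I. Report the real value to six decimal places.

0.141758

m-sum 0 ✓  L=10 even ✓  2≤2≤8 ✓
Π(2lᵢ+1) = 11×7×5 = 385
triangle coeff Δ(5,3,2) = 1/2310
Σ_t [3,3]: t=3:−1/144 = -1/144
(3j)²=10/231 [(5 3 2; 0 0 0)], sign=-1
Σ_t [3,3]: t=3:−1/864 = -1/864
(3j)²=1/66 [(5 3 2; -2 0 2)], sign=-1
⇒ 4πI² = 25/99
I = (+1)√(25/99/(4π)) = 0.14175797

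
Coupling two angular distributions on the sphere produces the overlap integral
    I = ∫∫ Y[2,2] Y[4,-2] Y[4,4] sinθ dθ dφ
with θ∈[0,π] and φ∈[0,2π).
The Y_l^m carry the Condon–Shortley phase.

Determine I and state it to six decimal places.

0.000000

m-sum = 2 − 2 + 4 = 4 ≠ 0 ⇒ I = 0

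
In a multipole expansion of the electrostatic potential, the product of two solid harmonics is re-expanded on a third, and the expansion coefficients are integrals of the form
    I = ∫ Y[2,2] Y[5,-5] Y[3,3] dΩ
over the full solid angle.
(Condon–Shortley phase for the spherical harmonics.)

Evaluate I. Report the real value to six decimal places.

Rules hold: Σm=0, L=10 even, 3≤3≤7.
N = 5·11·7 = 385
Δ = 4!·0!·6!/11! = 1/2310
Racah Σ t=2..2: t=2:+1/144 = 1/144
⇒ 3j(2 5 3; 0 0 0)² = 10/231, sgn -1
Racah Σ t=0..0: t=0:+1/17280 = 1/17280
⇒ 3j(2 5 3; 2 -5 3)² = 1/11, sgn +1
4πI² = N·(3j₀)²·(3jₘ)² = 50/33
I = -1·√(1.51515/4π) = -0.34723469

-0.347235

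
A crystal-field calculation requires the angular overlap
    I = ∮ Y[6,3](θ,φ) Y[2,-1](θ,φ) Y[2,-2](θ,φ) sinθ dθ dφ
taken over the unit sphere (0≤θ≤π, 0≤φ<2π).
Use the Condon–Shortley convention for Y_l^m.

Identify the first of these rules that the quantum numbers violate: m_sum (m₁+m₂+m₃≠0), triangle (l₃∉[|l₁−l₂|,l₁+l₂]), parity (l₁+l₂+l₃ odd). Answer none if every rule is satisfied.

m₁+m₂+m₃ = 3 − 1 − 2 = 0  ✓
triangle: |6−2|=4 ≤ l₃=2 ≤ 6+2=8  ✗
parity: l₁+l₂+l₃ = 10 is even

triangle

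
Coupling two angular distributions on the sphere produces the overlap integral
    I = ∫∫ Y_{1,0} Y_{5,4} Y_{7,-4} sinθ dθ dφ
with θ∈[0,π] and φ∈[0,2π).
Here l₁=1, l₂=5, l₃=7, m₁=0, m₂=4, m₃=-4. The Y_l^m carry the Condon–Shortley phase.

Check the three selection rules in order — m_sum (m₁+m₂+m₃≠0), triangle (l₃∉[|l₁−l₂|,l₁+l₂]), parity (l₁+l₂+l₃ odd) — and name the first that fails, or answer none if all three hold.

triangle

azimuthal sum: 0 + 4 − 4 = 0  ✓
4 ≤ 7 ≤ 6 (triangle on l)  ✗
L = 1 + 5 + 7 = 13 (odd)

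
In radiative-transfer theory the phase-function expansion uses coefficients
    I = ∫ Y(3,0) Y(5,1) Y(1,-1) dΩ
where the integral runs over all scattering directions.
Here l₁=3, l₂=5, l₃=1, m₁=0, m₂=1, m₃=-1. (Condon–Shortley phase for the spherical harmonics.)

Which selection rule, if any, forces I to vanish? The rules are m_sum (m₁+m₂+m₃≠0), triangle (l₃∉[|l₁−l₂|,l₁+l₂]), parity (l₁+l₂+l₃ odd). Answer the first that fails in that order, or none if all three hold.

triangle

m₁+m₂+m₃ = 0 + 1 − 1 = 0  ✓
triangle: |3−5|=2 ≤ l₃=1 ≤ 3+5=8  ✗
parity: l₁+l₂+l₃ = 9 is odd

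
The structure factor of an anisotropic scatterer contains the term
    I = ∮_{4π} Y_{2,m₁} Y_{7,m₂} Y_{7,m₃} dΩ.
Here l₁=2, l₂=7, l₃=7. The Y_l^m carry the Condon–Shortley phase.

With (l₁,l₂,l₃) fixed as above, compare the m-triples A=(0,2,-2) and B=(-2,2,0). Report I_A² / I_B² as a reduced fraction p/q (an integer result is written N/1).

242/567

Same 2,7,7: normalisation and zero-m 3j drop out of the ratio.
A: Δ: 2! 2! 12! / 17! → 1/185640; sum: t=0:+1/8709120 t=1:−1/967680 t=2:+1/2419200 = -11/21772800; 3j²(2 7 7; 0 2 -2) = Δ·Π!·Σ² = 242/23205  (sign +1)
B: Δ: 2! 2! 12! / 17! → 1/185640; sum: t=2:+1/2419200 = 1/2419200; 3j²(2 7 7; -2 2 0) = Δ·Π!·Σ² = 27/1105  (sign -1)
I_A²/I_B² = (242/23205)/(27/1105) = 242/567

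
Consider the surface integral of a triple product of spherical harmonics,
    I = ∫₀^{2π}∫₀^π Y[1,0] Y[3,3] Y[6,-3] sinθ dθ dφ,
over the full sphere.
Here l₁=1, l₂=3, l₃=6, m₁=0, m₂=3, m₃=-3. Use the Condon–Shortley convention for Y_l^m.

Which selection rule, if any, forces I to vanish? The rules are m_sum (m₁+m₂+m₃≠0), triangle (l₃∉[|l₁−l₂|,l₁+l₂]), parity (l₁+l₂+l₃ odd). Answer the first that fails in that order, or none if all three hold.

triangle

m₁+m₂+m₃ = 0 + 3 − 3 = 0  ✓
triangle: |1−3|=2 ≤ l₃=6 ≤ 1+3=4  ✗
parity: l₁+l₂+l₃ = 10 is even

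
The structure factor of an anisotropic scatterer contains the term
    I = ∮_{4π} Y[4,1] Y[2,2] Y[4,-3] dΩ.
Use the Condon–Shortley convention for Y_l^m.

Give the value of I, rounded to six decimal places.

0.159270

m-sum 0 ✓  L=10 even ✓  2≤4≤6 ✓
Π(2lᵢ+1) = 9×5×9 = 405
triangle coeff Δ(4,2,4) = 1/13860
Σ_t [0,2]: t=0:+1/192 t=1:−1/36 t=2:+1/192 = -5/288
(3j)²=20/693 [(4 2 4; 0 0 0)], sign=-1
Σ_t [2,2]: t=2:+1/480 = 1/480
(3j)²=3/110 [(4 2 4; 1 2 -3)], sign=-1
⇒ 4πI² = 270/847
I = (+1)√(270/847/(4π)) = 0.15927046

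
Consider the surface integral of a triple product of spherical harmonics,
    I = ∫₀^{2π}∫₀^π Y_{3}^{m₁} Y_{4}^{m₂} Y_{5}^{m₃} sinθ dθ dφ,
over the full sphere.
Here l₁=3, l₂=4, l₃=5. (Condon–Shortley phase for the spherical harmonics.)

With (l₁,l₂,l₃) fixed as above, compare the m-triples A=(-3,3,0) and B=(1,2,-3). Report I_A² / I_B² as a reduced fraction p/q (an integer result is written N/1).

Same 3,4,5: normalisation and zero-m 3j drop out of the ratio.
A: Δ: 2! 4! 6! / 13! → 1/180180; sum: t=2:+1/5760 = 1/5760; 3j²(3 4 5; -3 3 0) = Δ·Π!·Σ² = 5/572  (sign -1)
B: Δ: 2! 4! 6! / 13! → 1/180180; sum: t=0:+1/5760 t=1:−1/720 t=2:+1/2304 = -1/1280; 3j²(3 4 5; 1 2 -3) = Δ·Π!·Σ² = 27/1430  (sign -1)
I_A²/I_B² = (5/572)/(27/1430) = 25/54

25/54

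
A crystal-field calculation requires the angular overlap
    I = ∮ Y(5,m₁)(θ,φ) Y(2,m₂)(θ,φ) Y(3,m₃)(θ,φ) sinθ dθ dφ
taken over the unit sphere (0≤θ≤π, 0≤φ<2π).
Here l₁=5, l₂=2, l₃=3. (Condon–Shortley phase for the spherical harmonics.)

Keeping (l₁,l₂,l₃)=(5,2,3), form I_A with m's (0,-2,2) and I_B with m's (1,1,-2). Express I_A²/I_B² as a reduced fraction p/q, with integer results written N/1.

5/24

l's match ⇒ only the (l;m) 3-j factors differ between A and B.
A: triangle coeff Δ(5,2,3) = 1/2310; Σ_t [0,0]: t=0:+1/2880 = 1/2880; (3j)²=1/462 [(5 2 3; 0 -2 2)], sign=-1
B: triangle coeff Δ(5,2,3) = 1/2310; Σ_t [3,3]: t=3:−1/720 = -1/720; (3j)²=4/385 [(5 2 3; 1 1 -2)], sign=+1
I_A²/I_B² = (1/462)/(4/385) = 5/24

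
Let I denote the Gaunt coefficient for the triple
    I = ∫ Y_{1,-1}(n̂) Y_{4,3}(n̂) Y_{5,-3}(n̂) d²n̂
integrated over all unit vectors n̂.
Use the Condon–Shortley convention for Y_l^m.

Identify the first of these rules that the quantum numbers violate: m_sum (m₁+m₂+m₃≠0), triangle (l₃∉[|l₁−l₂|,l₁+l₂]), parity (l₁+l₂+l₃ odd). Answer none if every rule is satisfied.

m₁+m₂+m₃ = -1 + 3 − 3 = -1  ✗
triangle: |1−4|=3 ≤ l₃=5 ≤ 1+4=5
parity: l₁+l₂+l₃ = 10 is even

m_sum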